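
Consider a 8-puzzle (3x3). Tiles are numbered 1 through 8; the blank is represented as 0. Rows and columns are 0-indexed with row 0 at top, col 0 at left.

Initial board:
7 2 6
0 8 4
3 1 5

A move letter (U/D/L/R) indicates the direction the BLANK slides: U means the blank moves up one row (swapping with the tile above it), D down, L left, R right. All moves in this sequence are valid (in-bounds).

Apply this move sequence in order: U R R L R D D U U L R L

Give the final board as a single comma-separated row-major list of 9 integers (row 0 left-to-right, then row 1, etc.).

Answer: 2, 0, 6, 7, 8, 4, 3, 1, 5

Derivation:
After move 1 (U):
0 2 6
7 8 4
3 1 5

After move 2 (R):
2 0 6
7 8 4
3 1 5

After move 3 (R):
2 6 0
7 8 4
3 1 5

After move 4 (L):
2 0 6
7 8 4
3 1 5

After move 5 (R):
2 6 0
7 8 4
3 1 5

After move 6 (D):
2 6 4
7 8 0
3 1 5

After move 7 (D):
2 6 4
7 8 5
3 1 0

After move 8 (U):
2 6 4
7 8 0
3 1 5

After move 9 (U):
2 6 0
7 8 4
3 1 5

After move 10 (L):
2 0 6
7 8 4
3 1 5

After move 11 (R):
2 6 0
7 8 4
3 1 5

After move 12 (L):
2 0 6
7 8 4
3 1 5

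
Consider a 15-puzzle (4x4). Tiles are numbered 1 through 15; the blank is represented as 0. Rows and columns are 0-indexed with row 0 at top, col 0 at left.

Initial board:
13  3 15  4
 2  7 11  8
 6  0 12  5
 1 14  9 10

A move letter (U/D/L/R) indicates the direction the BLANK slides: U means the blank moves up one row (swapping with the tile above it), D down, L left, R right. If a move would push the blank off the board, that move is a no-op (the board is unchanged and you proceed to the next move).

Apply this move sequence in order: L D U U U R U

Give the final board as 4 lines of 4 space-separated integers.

After move 1 (L):
13  3 15  4
 2  7 11  8
 0  6 12  5
 1 14  9 10

After move 2 (D):
13  3 15  4
 2  7 11  8
 1  6 12  5
 0 14  9 10

After move 3 (U):
13  3 15  4
 2  7 11  8
 0  6 12  5
 1 14  9 10

After move 4 (U):
13  3 15  4
 0  7 11  8
 2  6 12  5
 1 14  9 10

After move 5 (U):
 0  3 15  4
13  7 11  8
 2  6 12  5
 1 14  9 10

After move 6 (R):
 3  0 15  4
13  7 11  8
 2  6 12  5
 1 14  9 10

After move 7 (U):
 3  0 15  4
13  7 11  8
 2  6 12  5
 1 14  9 10

Answer:  3  0 15  4
13  7 11  8
 2  6 12  5
 1 14  9 10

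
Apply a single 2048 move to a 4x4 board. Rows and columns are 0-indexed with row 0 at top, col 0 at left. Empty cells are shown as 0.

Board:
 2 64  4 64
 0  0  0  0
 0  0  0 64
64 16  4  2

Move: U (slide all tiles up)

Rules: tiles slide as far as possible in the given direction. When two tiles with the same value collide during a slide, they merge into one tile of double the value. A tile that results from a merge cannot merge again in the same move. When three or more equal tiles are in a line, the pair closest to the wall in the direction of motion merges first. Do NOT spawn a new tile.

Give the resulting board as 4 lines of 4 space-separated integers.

Slide up:
col 0: [2, 0, 0, 64] -> [2, 64, 0, 0]
col 1: [64, 0, 0, 16] -> [64, 16, 0, 0]
col 2: [4, 0, 0, 4] -> [8, 0, 0, 0]
col 3: [64, 0, 64, 2] -> [128, 2, 0, 0]

Answer:   2  64   8 128
 64  16   0   2
  0   0   0   0
  0   0   0   0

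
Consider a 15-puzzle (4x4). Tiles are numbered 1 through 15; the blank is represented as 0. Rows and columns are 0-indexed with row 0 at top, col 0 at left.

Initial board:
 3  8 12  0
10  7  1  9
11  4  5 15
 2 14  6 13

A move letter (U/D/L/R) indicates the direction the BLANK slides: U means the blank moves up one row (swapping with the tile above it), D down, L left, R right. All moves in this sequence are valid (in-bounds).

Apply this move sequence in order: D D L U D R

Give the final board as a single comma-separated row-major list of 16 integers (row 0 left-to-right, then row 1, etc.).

Answer: 3, 8, 12, 9, 10, 7, 1, 15, 11, 4, 5, 0, 2, 14, 6, 13

Derivation:
After move 1 (D):
 3  8 12  9
10  7  1  0
11  4  5 15
 2 14  6 13

After move 2 (D):
 3  8 12  9
10  7  1 15
11  4  5  0
 2 14  6 13

After move 3 (L):
 3  8 12  9
10  7  1 15
11  4  0  5
 2 14  6 13

After move 4 (U):
 3  8 12  9
10  7  0 15
11  4  1  5
 2 14  6 13

After move 5 (D):
 3  8 12  9
10  7  1 15
11  4  0  5
 2 14  6 13

After move 6 (R):
 3  8 12  9
10  7  1 15
11  4  5  0
 2 14  6 13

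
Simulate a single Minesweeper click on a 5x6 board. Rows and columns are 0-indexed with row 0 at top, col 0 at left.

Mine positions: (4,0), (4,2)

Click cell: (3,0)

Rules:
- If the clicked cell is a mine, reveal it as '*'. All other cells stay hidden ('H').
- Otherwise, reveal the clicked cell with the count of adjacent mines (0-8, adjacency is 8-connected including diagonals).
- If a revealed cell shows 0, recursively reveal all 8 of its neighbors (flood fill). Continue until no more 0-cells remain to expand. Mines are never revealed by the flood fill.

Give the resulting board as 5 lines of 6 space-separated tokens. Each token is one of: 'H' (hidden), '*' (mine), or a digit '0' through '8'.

H H H H H H
H H H H H H
H H H H H H
1 H H H H H
H H H H H H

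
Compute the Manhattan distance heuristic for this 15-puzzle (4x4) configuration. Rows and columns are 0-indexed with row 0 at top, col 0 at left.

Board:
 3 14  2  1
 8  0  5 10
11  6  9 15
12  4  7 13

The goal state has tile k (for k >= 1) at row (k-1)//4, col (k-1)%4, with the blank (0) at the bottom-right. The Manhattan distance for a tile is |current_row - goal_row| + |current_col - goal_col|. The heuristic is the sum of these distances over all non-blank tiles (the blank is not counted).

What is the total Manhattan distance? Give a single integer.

Answer: 38

Derivation:
Tile 3: at (0,0), goal (0,2), distance |0-0|+|0-2| = 2
Tile 14: at (0,1), goal (3,1), distance |0-3|+|1-1| = 3
Tile 2: at (0,2), goal (0,1), distance |0-0|+|2-1| = 1
Tile 1: at (0,3), goal (0,0), distance |0-0|+|3-0| = 3
Tile 8: at (1,0), goal (1,3), distance |1-1|+|0-3| = 3
Tile 5: at (1,2), goal (1,0), distance |1-1|+|2-0| = 2
Tile 10: at (1,3), goal (2,1), distance |1-2|+|3-1| = 3
Tile 11: at (2,0), goal (2,2), distance |2-2|+|0-2| = 2
Tile 6: at (2,1), goal (1,1), distance |2-1|+|1-1| = 1
Tile 9: at (2,2), goal (2,0), distance |2-2|+|2-0| = 2
Tile 15: at (2,3), goal (3,2), distance |2-3|+|3-2| = 2
Tile 12: at (3,0), goal (2,3), distance |3-2|+|0-3| = 4
Tile 4: at (3,1), goal (0,3), distance |3-0|+|1-3| = 5
Tile 7: at (3,2), goal (1,2), distance |3-1|+|2-2| = 2
Tile 13: at (3,3), goal (3,0), distance |3-3|+|3-0| = 3
Sum: 2 + 3 + 1 + 3 + 3 + 2 + 3 + 2 + 1 + 2 + 2 + 4 + 5 + 2 + 3 = 38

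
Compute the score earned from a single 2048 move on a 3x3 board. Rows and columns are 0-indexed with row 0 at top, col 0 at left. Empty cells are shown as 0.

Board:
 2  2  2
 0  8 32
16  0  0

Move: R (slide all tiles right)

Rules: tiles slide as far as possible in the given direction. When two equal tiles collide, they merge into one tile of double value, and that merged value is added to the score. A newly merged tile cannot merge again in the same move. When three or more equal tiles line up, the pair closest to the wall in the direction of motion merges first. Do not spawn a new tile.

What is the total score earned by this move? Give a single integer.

Answer: 4

Derivation:
Slide right:
row 0: [2, 2, 2] -> [0, 2, 4]  score +4 (running 4)
row 1: [0, 8, 32] -> [0, 8, 32]  score +0 (running 4)
row 2: [16, 0, 0] -> [0, 0, 16]  score +0 (running 4)
Board after move:
 0  2  4
 0  8 32
 0  0 16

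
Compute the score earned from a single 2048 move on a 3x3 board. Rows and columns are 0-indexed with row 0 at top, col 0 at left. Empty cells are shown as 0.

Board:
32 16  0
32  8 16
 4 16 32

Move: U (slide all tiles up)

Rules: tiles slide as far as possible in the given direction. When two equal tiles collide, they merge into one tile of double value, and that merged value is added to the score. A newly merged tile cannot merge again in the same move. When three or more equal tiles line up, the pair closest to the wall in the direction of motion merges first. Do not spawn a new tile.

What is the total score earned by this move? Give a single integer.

Slide up:
col 0: [32, 32, 4] -> [64, 4, 0]  score +64 (running 64)
col 1: [16, 8, 16] -> [16, 8, 16]  score +0 (running 64)
col 2: [0, 16, 32] -> [16, 32, 0]  score +0 (running 64)
Board after move:
64 16 16
 4  8 32
 0 16  0

Answer: 64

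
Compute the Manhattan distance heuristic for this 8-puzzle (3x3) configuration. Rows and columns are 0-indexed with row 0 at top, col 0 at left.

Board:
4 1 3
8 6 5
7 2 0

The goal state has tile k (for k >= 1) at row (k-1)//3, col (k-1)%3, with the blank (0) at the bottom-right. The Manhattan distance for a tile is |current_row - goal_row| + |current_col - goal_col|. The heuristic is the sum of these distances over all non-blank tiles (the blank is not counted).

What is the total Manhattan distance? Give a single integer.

Answer: 8

Derivation:
Tile 4: (0,0)->(1,0) = 1
Tile 1: (0,1)->(0,0) = 1
Tile 3: (0,2)->(0,2) = 0
Tile 8: (1,0)->(2,1) = 2
Tile 6: (1,1)->(1,2) = 1
Tile 5: (1,2)->(1,1) = 1
Tile 7: (2,0)->(2,0) = 0
Tile 2: (2,1)->(0,1) = 2
Sum: 1 + 1 + 0 + 2 + 1 + 1 + 0 + 2 = 8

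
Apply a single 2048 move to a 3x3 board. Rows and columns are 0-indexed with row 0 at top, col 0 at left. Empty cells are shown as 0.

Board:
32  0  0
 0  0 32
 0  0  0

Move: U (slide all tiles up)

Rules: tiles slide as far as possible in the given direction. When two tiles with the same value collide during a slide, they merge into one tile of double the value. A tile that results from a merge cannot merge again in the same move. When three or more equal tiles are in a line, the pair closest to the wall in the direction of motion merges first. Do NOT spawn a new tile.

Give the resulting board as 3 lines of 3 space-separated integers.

Slide up:
col 0: [32, 0, 0] -> [32, 0, 0]
col 1: [0, 0, 0] -> [0, 0, 0]
col 2: [0, 32, 0] -> [32, 0, 0]

Answer: 32  0 32
 0  0  0
 0  0  0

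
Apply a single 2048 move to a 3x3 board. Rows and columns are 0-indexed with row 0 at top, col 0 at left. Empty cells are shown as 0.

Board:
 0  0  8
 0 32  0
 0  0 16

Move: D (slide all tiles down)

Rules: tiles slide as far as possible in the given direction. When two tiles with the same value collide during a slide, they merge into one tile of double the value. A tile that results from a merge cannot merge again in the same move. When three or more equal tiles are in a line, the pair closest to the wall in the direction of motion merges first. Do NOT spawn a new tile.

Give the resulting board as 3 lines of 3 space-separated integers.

Answer:  0  0  0
 0  0  8
 0 32 16

Derivation:
Slide down:
col 0: [0, 0, 0] -> [0, 0, 0]
col 1: [0, 32, 0] -> [0, 0, 32]
col 2: [8, 0, 16] -> [0, 8, 16]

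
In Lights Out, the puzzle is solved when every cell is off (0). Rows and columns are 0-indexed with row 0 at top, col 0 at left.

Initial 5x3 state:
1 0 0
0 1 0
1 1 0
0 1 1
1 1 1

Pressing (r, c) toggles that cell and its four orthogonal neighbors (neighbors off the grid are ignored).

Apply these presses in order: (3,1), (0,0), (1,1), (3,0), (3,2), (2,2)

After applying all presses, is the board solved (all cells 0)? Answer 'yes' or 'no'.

After press 1 at (3,1):
1 0 0
0 1 0
1 0 0
1 0 0
1 0 1

After press 2 at (0,0):
0 1 0
1 1 0
1 0 0
1 0 0
1 0 1

After press 3 at (1,1):
0 0 0
0 0 1
1 1 0
1 0 0
1 0 1

After press 4 at (3,0):
0 0 0
0 0 1
0 1 0
0 1 0
0 0 1

After press 5 at (3,2):
0 0 0
0 0 1
0 1 1
0 0 1
0 0 0

After press 6 at (2,2):
0 0 0
0 0 0
0 0 0
0 0 0
0 0 0

Lights still on: 0

Answer: yes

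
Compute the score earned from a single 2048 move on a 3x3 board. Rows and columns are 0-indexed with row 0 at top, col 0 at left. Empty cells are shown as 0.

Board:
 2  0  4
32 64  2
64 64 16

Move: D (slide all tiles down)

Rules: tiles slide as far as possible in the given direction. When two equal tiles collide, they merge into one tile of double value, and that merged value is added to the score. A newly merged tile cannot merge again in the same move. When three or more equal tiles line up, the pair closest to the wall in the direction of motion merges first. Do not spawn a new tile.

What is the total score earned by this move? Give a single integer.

Answer: 128

Derivation:
Slide down:
col 0: [2, 32, 64] -> [2, 32, 64]  score +0 (running 0)
col 1: [0, 64, 64] -> [0, 0, 128]  score +128 (running 128)
col 2: [4, 2, 16] -> [4, 2, 16]  score +0 (running 128)
Board after move:
  2   0   4
 32   0   2
 64 128  16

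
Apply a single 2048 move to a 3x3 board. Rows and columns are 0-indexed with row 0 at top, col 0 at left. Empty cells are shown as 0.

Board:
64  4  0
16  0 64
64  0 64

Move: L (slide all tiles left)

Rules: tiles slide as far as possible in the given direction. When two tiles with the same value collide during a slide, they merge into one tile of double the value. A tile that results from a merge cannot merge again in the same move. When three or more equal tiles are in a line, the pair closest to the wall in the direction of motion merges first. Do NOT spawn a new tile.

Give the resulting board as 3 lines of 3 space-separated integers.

Answer:  64   4   0
 16  64   0
128   0   0

Derivation:
Slide left:
row 0: [64, 4, 0] -> [64, 4, 0]
row 1: [16, 0, 64] -> [16, 64, 0]
row 2: [64, 0, 64] -> [128, 0, 0]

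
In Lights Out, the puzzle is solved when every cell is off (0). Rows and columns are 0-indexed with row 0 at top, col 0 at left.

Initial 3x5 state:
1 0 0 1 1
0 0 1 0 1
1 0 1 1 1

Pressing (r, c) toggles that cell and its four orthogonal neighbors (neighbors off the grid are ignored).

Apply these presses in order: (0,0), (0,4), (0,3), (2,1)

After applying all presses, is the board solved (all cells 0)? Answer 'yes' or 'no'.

After press 1 at (0,0):
0 1 0 1 1
1 0 1 0 1
1 0 1 1 1

After press 2 at (0,4):
0 1 0 0 0
1 0 1 0 0
1 0 1 1 1

After press 3 at (0,3):
0 1 1 1 1
1 0 1 1 0
1 0 1 1 1

After press 4 at (2,1):
0 1 1 1 1
1 1 1 1 0
0 1 0 1 1

Lights still on: 11

Answer: no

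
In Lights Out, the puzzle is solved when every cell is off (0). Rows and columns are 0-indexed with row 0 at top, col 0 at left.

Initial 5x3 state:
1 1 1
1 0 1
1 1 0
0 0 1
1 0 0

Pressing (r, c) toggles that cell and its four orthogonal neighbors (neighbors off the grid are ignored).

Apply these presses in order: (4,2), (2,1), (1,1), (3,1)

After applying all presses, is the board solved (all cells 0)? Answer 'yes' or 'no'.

Answer: no

Derivation:
After press 1 at (4,2):
1 1 1
1 0 1
1 1 0
0 0 0
1 1 1

After press 2 at (2,1):
1 1 1
1 1 1
0 0 1
0 1 0
1 1 1

After press 3 at (1,1):
1 0 1
0 0 0
0 1 1
0 1 0
1 1 1

After press 4 at (3,1):
1 0 1
0 0 0
0 0 1
1 0 1
1 0 1

Lights still on: 7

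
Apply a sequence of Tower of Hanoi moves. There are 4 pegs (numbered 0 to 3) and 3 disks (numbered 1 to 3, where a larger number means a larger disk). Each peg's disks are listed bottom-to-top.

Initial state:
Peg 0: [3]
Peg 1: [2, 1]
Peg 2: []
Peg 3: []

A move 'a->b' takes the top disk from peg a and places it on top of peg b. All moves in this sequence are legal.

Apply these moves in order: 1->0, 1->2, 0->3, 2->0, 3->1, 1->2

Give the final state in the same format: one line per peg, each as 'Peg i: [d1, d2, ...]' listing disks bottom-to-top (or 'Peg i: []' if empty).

Answer: Peg 0: [3, 2]
Peg 1: []
Peg 2: [1]
Peg 3: []

Derivation:
After move 1 (1->0):
Peg 0: [3, 1]
Peg 1: [2]
Peg 2: []
Peg 3: []

After move 2 (1->2):
Peg 0: [3, 1]
Peg 1: []
Peg 2: [2]
Peg 3: []

After move 3 (0->3):
Peg 0: [3]
Peg 1: []
Peg 2: [2]
Peg 3: [1]

After move 4 (2->0):
Peg 0: [3, 2]
Peg 1: []
Peg 2: []
Peg 3: [1]

After move 5 (3->1):
Peg 0: [3, 2]
Peg 1: [1]
Peg 2: []
Peg 3: []

After move 6 (1->2):
Peg 0: [3, 2]
Peg 1: []
Peg 2: [1]
Peg 3: []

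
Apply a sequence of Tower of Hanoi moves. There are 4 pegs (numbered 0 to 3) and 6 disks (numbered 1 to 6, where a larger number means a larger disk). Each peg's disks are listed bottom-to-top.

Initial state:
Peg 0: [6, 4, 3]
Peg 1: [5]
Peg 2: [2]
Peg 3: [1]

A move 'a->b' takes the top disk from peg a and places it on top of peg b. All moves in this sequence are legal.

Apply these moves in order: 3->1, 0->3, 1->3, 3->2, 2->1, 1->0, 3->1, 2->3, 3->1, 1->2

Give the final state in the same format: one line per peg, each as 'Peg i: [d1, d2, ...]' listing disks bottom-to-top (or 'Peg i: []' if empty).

After move 1 (3->1):
Peg 0: [6, 4, 3]
Peg 1: [5, 1]
Peg 2: [2]
Peg 3: []

After move 2 (0->3):
Peg 0: [6, 4]
Peg 1: [5, 1]
Peg 2: [2]
Peg 3: [3]

After move 3 (1->3):
Peg 0: [6, 4]
Peg 1: [5]
Peg 2: [2]
Peg 3: [3, 1]

After move 4 (3->2):
Peg 0: [6, 4]
Peg 1: [5]
Peg 2: [2, 1]
Peg 3: [3]

After move 5 (2->1):
Peg 0: [6, 4]
Peg 1: [5, 1]
Peg 2: [2]
Peg 3: [3]

After move 6 (1->0):
Peg 0: [6, 4, 1]
Peg 1: [5]
Peg 2: [2]
Peg 3: [3]

After move 7 (3->1):
Peg 0: [6, 4, 1]
Peg 1: [5, 3]
Peg 2: [2]
Peg 3: []

After move 8 (2->3):
Peg 0: [6, 4, 1]
Peg 1: [5, 3]
Peg 2: []
Peg 3: [2]

After move 9 (3->1):
Peg 0: [6, 4, 1]
Peg 1: [5, 3, 2]
Peg 2: []
Peg 3: []

After move 10 (1->2):
Peg 0: [6, 4, 1]
Peg 1: [5, 3]
Peg 2: [2]
Peg 3: []

Answer: Peg 0: [6, 4, 1]
Peg 1: [5, 3]
Peg 2: [2]
Peg 3: []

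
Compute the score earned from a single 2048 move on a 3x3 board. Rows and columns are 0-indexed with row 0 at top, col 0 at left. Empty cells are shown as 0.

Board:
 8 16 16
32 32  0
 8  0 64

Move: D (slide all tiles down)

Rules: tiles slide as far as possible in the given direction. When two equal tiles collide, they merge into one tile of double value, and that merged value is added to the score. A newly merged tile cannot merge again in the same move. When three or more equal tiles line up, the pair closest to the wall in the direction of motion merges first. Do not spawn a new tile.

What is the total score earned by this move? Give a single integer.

Slide down:
col 0: [8, 32, 8] -> [8, 32, 8]  score +0 (running 0)
col 1: [16, 32, 0] -> [0, 16, 32]  score +0 (running 0)
col 2: [16, 0, 64] -> [0, 16, 64]  score +0 (running 0)
Board after move:
 8  0  0
32 16 16
 8 32 64

Answer: 0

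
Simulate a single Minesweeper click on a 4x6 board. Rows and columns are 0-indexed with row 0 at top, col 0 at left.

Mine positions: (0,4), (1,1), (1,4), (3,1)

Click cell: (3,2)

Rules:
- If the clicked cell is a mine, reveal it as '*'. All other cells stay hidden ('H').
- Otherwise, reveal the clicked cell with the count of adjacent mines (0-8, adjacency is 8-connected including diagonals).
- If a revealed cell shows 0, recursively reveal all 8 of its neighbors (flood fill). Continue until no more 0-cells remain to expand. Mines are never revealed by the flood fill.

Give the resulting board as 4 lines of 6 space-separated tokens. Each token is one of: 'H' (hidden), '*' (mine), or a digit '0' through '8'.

H H H H H H
H H H H H H
H H H H H H
H H 1 H H H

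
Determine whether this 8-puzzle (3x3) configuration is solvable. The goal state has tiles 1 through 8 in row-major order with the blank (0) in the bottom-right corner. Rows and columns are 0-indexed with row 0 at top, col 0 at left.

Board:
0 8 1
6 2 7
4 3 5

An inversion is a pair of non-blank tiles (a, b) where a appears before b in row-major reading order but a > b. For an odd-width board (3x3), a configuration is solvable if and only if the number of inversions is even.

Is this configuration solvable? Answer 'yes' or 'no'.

Answer: no

Derivation:
Inversions (pairs i<j in row-major order where tile[i] > tile[j] > 0): 15
15 is odd, so the puzzle is not solvable.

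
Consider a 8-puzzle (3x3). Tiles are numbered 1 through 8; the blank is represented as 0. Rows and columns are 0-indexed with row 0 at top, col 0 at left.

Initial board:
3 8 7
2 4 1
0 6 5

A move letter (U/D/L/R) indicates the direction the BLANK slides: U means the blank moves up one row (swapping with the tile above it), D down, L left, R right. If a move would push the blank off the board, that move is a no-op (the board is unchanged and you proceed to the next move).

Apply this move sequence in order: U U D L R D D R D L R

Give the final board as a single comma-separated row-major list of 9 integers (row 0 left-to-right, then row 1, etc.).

After move 1 (U):
3 8 7
0 4 1
2 6 5

After move 2 (U):
0 8 7
3 4 1
2 6 5

After move 3 (D):
3 8 7
0 4 1
2 6 5

After move 4 (L):
3 8 7
0 4 1
2 6 5

After move 5 (R):
3 8 7
4 0 1
2 6 5

After move 6 (D):
3 8 7
4 6 1
2 0 5

After move 7 (D):
3 8 7
4 6 1
2 0 5

After move 8 (R):
3 8 7
4 6 1
2 5 0

After move 9 (D):
3 8 7
4 6 1
2 5 0

After move 10 (L):
3 8 7
4 6 1
2 0 5

After move 11 (R):
3 8 7
4 6 1
2 5 0

Answer: 3, 8, 7, 4, 6, 1, 2, 5, 0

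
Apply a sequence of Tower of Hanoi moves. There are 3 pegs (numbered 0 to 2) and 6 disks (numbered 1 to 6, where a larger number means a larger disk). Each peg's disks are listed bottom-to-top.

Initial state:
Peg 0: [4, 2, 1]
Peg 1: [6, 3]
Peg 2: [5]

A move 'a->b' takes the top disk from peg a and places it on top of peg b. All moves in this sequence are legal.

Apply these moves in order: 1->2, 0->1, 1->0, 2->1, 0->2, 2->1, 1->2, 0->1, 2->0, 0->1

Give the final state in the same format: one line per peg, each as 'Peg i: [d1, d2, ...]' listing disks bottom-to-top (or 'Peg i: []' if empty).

Answer: Peg 0: [4]
Peg 1: [6, 3, 2, 1]
Peg 2: [5]

Derivation:
After move 1 (1->2):
Peg 0: [4, 2, 1]
Peg 1: [6]
Peg 2: [5, 3]

After move 2 (0->1):
Peg 0: [4, 2]
Peg 1: [6, 1]
Peg 2: [5, 3]

After move 3 (1->0):
Peg 0: [4, 2, 1]
Peg 1: [6]
Peg 2: [5, 3]

After move 4 (2->1):
Peg 0: [4, 2, 1]
Peg 1: [6, 3]
Peg 2: [5]

After move 5 (0->2):
Peg 0: [4, 2]
Peg 1: [6, 3]
Peg 2: [5, 1]

After move 6 (2->1):
Peg 0: [4, 2]
Peg 1: [6, 3, 1]
Peg 2: [5]

After move 7 (1->2):
Peg 0: [4, 2]
Peg 1: [6, 3]
Peg 2: [5, 1]

After move 8 (0->1):
Peg 0: [4]
Peg 1: [6, 3, 2]
Peg 2: [5, 1]

After move 9 (2->0):
Peg 0: [4, 1]
Peg 1: [6, 3, 2]
Peg 2: [5]

After move 10 (0->1):
Peg 0: [4]
Peg 1: [6, 3, 2, 1]
Peg 2: [5]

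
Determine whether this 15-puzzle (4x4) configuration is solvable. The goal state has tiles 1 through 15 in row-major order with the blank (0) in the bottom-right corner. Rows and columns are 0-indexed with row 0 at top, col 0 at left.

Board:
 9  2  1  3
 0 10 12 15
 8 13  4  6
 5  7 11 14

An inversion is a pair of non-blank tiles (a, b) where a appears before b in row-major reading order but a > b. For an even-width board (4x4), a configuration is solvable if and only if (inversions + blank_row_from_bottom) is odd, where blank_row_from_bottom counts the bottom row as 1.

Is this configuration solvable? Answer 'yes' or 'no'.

Answer: yes

Derivation:
Inversions: 38
Blank is in row 1 (0-indexed from top), which is row 3 counting from the bottom (bottom = 1).
38 + 3 = 41, which is odd, so the puzzle is solvable.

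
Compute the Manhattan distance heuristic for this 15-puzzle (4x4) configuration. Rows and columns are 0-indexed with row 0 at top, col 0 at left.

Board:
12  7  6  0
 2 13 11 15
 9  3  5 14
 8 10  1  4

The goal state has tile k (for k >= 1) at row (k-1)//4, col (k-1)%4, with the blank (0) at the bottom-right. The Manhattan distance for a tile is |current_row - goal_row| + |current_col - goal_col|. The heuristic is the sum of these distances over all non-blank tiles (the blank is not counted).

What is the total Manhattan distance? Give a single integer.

Answer: 41

Derivation:
Tile 12: (0,0)->(2,3) = 5
Tile 7: (0,1)->(1,2) = 2
Tile 6: (0,2)->(1,1) = 2
Tile 2: (1,0)->(0,1) = 2
Tile 13: (1,1)->(3,0) = 3
Tile 11: (1,2)->(2,2) = 1
Tile 15: (1,3)->(3,2) = 3
Tile 9: (2,0)->(2,0) = 0
Tile 3: (2,1)->(0,2) = 3
Tile 5: (2,2)->(1,0) = 3
Tile 14: (2,3)->(3,1) = 3
Tile 8: (3,0)->(1,3) = 5
Tile 10: (3,1)->(2,1) = 1
Tile 1: (3,2)->(0,0) = 5
Tile 4: (3,3)->(0,3) = 3
Sum: 5 + 2 + 2 + 2 + 3 + 1 + 3 + 0 + 3 + 3 + 3 + 5 + 1 + 5 + 3 = 41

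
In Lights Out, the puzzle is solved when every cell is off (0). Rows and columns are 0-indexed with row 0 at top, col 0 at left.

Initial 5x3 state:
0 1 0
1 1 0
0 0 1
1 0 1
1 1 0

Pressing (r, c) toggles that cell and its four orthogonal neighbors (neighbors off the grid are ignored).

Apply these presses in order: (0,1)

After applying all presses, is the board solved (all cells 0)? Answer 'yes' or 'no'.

After press 1 at (0,1):
1 0 1
1 0 0
0 0 1
1 0 1
1 1 0

Lights still on: 8

Answer: no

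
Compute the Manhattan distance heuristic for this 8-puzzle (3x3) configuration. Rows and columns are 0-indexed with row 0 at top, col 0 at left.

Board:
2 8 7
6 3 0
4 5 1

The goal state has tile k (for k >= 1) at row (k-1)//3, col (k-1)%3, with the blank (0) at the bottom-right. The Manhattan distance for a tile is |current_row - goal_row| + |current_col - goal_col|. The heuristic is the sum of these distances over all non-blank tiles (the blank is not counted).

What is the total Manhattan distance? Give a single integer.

Tile 2: at (0,0), goal (0,1), distance |0-0|+|0-1| = 1
Tile 8: at (0,1), goal (2,1), distance |0-2|+|1-1| = 2
Tile 7: at (0,2), goal (2,0), distance |0-2|+|2-0| = 4
Tile 6: at (1,0), goal (1,2), distance |1-1|+|0-2| = 2
Tile 3: at (1,1), goal (0,2), distance |1-0|+|1-2| = 2
Tile 4: at (2,0), goal (1,0), distance |2-1|+|0-0| = 1
Tile 5: at (2,1), goal (1,1), distance |2-1|+|1-1| = 1
Tile 1: at (2,2), goal (0,0), distance |2-0|+|2-0| = 4
Sum: 1 + 2 + 4 + 2 + 2 + 1 + 1 + 4 = 17

Answer: 17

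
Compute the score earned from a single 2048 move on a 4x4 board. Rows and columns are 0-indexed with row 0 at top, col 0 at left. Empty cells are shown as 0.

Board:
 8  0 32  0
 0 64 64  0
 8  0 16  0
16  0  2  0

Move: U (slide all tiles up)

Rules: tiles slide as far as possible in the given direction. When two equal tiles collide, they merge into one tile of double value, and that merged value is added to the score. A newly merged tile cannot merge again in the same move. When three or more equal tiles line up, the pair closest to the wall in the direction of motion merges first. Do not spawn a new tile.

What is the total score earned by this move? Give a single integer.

Slide up:
col 0: [8, 0, 8, 16] -> [16, 16, 0, 0]  score +16 (running 16)
col 1: [0, 64, 0, 0] -> [64, 0, 0, 0]  score +0 (running 16)
col 2: [32, 64, 16, 2] -> [32, 64, 16, 2]  score +0 (running 16)
col 3: [0, 0, 0, 0] -> [0, 0, 0, 0]  score +0 (running 16)
Board after move:
16 64 32  0
16  0 64  0
 0  0 16  0
 0  0  2  0

Answer: 16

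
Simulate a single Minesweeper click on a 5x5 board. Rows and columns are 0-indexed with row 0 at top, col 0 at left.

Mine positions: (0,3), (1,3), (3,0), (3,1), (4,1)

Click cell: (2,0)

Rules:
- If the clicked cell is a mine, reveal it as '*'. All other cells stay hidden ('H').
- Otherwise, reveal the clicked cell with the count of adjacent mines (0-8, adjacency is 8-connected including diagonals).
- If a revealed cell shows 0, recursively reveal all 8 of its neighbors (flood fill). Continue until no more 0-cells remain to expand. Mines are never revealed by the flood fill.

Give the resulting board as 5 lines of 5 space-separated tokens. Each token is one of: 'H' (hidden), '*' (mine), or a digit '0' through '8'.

H H H H H
H H H H H
2 H H H H
H H H H H
H H H H H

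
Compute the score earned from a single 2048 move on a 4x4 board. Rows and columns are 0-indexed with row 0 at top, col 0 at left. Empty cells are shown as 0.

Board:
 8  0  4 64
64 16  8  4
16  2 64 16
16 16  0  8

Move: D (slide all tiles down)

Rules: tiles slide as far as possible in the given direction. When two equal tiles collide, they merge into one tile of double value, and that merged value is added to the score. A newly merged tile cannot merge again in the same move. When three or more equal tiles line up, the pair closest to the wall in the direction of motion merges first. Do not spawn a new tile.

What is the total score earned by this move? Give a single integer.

Slide down:
col 0: [8, 64, 16, 16] -> [0, 8, 64, 32]  score +32 (running 32)
col 1: [0, 16, 2, 16] -> [0, 16, 2, 16]  score +0 (running 32)
col 2: [4, 8, 64, 0] -> [0, 4, 8, 64]  score +0 (running 32)
col 3: [64, 4, 16, 8] -> [64, 4, 16, 8]  score +0 (running 32)
Board after move:
 0  0  0 64
 8 16  4  4
64  2  8 16
32 16 64  8

Answer: 32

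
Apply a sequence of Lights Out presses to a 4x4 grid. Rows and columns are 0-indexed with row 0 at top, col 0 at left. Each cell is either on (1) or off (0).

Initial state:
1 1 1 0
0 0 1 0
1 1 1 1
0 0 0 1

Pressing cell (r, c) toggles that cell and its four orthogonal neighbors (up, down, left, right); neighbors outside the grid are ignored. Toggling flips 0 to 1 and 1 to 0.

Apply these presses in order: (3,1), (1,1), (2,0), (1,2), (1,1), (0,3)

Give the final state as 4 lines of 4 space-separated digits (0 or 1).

After press 1 at (3,1):
1 1 1 0
0 0 1 0
1 0 1 1
1 1 1 1

After press 2 at (1,1):
1 0 1 0
1 1 0 0
1 1 1 1
1 1 1 1

After press 3 at (2,0):
1 0 1 0
0 1 0 0
0 0 1 1
0 1 1 1

After press 4 at (1,2):
1 0 0 0
0 0 1 1
0 0 0 1
0 1 1 1

After press 5 at (1,1):
1 1 0 0
1 1 0 1
0 1 0 1
0 1 1 1

After press 6 at (0,3):
1 1 1 1
1 1 0 0
0 1 0 1
0 1 1 1

Answer: 1 1 1 1
1 1 0 0
0 1 0 1
0 1 1 1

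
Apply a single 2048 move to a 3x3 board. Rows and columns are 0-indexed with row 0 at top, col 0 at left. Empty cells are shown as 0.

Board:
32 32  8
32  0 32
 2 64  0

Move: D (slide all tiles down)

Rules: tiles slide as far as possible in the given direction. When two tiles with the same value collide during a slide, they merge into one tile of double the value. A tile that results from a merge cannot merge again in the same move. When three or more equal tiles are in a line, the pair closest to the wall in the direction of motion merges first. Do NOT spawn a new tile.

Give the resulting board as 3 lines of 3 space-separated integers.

Slide down:
col 0: [32, 32, 2] -> [0, 64, 2]
col 1: [32, 0, 64] -> [0, 32, 64]
col 2: [8, 32, 0] -> [0, 8, 32]

Answer:  0  0  0
64 32  8
 2 64 32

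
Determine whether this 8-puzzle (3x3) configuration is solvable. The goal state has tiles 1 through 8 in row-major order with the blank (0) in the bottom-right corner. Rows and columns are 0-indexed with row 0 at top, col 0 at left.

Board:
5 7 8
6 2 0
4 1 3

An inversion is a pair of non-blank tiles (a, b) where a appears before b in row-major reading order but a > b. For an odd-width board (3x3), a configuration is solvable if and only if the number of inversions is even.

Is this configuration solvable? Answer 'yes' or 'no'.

Inversions (pairs i<j in row-major order where tile[i] > tile[j] > 0): 21
21 is odd, so the puzzle is not solvable.

Answer: no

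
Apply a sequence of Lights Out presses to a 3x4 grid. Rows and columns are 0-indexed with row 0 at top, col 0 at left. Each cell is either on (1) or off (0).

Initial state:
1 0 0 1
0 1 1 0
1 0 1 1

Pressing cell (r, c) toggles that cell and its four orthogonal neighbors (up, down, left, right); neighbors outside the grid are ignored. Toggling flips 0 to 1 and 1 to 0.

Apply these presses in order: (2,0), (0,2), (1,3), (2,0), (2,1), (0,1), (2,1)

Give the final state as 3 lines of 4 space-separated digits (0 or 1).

After press 1 at (2,0):
1 0 0 1
1 1 1 0
0 1 1 1

After press 2 at (0,2):
1 1 1 0
1 1 0 0
0 1 1 1

After press 3 at (1,3):
1 1 1 1
1 1 1 1
0 1 1 0

After press 4 at (2,0):
1 1 1 1
0 1 1 1
1 0 1 0

After press 5 at (2,1):
1 1 1 1
0 0 1 1
0 1 0 0

After press 6 at (0,1):
0 0 0 1
0 1 1 1
0 1 0 0

After press 7 at (2,1):
0 0 0 1
0 0 1 1
1 0 1 0

Answer: 0 0 0 1
0 0 1 1
1 0 1 0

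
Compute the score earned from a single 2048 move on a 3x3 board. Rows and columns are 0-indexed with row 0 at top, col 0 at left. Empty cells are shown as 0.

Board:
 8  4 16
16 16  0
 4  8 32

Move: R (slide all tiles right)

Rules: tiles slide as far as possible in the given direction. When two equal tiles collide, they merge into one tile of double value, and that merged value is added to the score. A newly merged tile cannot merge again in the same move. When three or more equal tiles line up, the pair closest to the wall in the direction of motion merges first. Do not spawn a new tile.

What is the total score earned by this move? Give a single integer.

Slide right:
row 0: [8, 4, 16] -> [8, 4, 16]  score +0 (running 0)
row 1: [16, 16, 0] -> [0, 0, 32]  score +32 (running 32)
row 2: [4, 8, 32] -> [4, 8, 32]  score +0 (running 32)
Board after move:
 8  4 16
 0  0 32
 4  8 32

Answer: 32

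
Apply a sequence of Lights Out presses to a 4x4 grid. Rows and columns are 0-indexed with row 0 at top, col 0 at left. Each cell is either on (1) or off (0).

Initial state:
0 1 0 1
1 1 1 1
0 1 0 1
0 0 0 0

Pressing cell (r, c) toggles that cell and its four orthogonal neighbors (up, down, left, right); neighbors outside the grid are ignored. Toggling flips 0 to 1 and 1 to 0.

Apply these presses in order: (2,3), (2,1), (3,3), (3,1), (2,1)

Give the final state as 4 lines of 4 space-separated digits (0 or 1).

Answer: 0 1 0 1
1 1 1 0
0 0 1 1
1 1 0 0

Derivation:
After press 1 at (2,3):
0 1 0 1
1 1 1 0
0 1 1 0
0 0 0 1

After press 2 at (2,1):
0 1 0 1
1 0 1 0
1 0 0 0
0 1 0 1

After press 3 at (3,3):
0 1 0 1
1 0 1 0
1 0 0 1
0 1 1 0

After press 4 at (3,1):
0 1 0 1
1 0 1 0
1 1 0 1
1 0 0 0

After press 5 at (2,1):
0 1 0 1
1 1 1 0
0 0 1 1
1 1 0 0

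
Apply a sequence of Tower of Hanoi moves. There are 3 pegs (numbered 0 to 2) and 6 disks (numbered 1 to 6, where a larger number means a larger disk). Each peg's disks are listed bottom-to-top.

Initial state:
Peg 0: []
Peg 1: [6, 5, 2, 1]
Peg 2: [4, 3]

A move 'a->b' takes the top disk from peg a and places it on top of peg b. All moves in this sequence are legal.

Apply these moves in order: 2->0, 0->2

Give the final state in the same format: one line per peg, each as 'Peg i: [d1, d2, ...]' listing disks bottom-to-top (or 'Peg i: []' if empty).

After move 1 (2->0):
Peg 0: [3]
Peg 1: [6, 5, 2, 1]
Peg 2: [4]

After move 2 (0->2):
Peg 0: []
Peg 1: [6, 5, 2, 1]
Peg 2: [4, 3]

Answer: Peg 0: []
Peg 1: [6, 5, 2, 1]
Peg 2: [4, 3]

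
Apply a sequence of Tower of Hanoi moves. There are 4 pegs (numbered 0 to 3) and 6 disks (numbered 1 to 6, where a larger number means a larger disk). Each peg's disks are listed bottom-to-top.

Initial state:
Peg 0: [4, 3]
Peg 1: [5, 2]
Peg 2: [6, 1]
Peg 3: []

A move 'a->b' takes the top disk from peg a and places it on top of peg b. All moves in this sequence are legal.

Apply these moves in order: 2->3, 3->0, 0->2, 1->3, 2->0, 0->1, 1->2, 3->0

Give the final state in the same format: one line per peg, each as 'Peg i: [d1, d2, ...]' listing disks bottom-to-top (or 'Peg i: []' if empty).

After move 1 (2->3):
Peg 0: [4, 3]
Peg 1: [5, 2]
Peg 2: [6]
Peg 3: [1]

After move 2 (3->0):
Peg 0: [4, 3, 1]
Peg 1: [5, 2]
Peg 2: [6]
Peg 3: []

After move 3 (0->2):
Peg 0: [4, 3]
Peg 1: [5, 2]
Peg 2: [6, 1]
Peg 3: []

After move 4 (1->3):
Peg 0: [4, 3]
Peg 1: [5]
Peg 2: [6, 1]
Peg 3: [2]

After move 5 (2->0):
Peg 0: [4, 3, 1]
Peg 1: [5]
Peg 2: [6]
Peg 3: [2]

After move 6 (0->1):
Peg 0: [4, 3]
Peg 1: [5, 1]
Peg 2: [6]
Peg 3: [2]

After move 7 (1->2):
Peg 0: [4, 3]
Peg 1: [5]
Peg 2: [6, 1]
Peg 3: [2]

After move 8 (3->0):
Peg 0: [4, 3, 2]
Peg 1: [5]
Peg 2: [6, 1]
Peg 3: []

Answer: Peg 0: [4, 3, 2]
Peg 1: [5]
Peg 2: [6, 1]
Peg 3: []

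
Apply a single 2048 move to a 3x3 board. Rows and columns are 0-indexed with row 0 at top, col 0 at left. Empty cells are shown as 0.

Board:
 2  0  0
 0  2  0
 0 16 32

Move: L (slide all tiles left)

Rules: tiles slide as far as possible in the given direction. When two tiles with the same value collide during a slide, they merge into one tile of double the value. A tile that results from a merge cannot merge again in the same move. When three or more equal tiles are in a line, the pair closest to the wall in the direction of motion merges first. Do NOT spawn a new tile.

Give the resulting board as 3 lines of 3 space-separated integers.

Answer:  2  0  0
 2  0  0
16 32  0

Derivation:
Slide left:
row 0: [2, 0, 0] -> [2, 0, 0]
row 1: [0, 2, 0] -> [2, 0, 0]
row 2: [0, 16, 32] -> [16, 32, 0]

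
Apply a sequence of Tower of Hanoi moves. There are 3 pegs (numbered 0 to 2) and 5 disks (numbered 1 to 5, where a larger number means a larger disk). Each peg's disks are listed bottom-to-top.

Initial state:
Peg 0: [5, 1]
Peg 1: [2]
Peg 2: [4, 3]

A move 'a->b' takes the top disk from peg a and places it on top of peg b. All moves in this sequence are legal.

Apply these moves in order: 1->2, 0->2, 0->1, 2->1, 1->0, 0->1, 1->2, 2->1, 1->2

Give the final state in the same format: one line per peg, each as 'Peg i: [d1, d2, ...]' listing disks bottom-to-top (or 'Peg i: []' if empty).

After move 1 (1->2):
Peg 0: [5, 1]
Peg 1: []
Peg 2: [4, 3, 2]

After move 2 (0->2):
Peg 0: [5]
Peg 1: []
Peg 2: [4, 3, 2, 1]

After move 3 (0->1):
Peg 0: []
Peg 1: [5]
Peg 2: [4, 3, 2, 1]

After move 4 (2->1):
Peg 0: []
Peg 1: [5, 1]
Peg 2: [4, 3, 2]

After move 5 (1->0):
Peg 0: [1]
Peg 1: [5]
Peg 2: [4, 3, 2]

After move 6 (0->1):
Peg 0: []
Peg 1: [5, 1]
Peg 2: [4, 3, 2]

After move 7 (1->2):
Peg 0: []
Peg 1: [5]
Peg 2: [4, 3, 2, 1]

After move 8 (2->1):
Peg 0: []
Peg 1: [5, 1]
Peg 2: [4, 3, 2]

After move 9 (1->2):
Peg 0: []
Peg 1: [5]
Peg 2: [4, 3, 2, 1]

Answer: Peg 0: []
Peg 1: [5]
Peg 2: [4, 3, 2, 1]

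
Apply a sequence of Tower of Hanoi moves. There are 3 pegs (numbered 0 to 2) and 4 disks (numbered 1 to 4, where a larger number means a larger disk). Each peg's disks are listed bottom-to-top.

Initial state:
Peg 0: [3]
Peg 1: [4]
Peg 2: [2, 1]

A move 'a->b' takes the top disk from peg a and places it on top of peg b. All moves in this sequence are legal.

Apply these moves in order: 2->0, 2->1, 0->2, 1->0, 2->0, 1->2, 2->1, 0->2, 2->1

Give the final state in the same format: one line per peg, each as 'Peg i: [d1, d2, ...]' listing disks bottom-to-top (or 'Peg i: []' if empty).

Answer: Peg 0: [3, 2]
Peg 1: [4, 1]
Peg 2: []

Derivation:
After move 1 (2->0):
Peg 0: [3, 1]
Peg 1: [4]
Peg 2: [2]

After move 2 (2->1):
Peg 0: [3, 1]
Peg 1: [4, 2]
Peg 2: []

After move 3 (0->2):
Peg 0: [3]
Peg 1: [4, 2]
Peg 2: [1]

After move 4 (1->0):
Peg 0: [3, 2]
Peg 1: [4]
Peg 2: [1]

After move 5 (2->0):
Peg 0: [3, 2, 1]
Peg 1: [4]
Peg 2: []

After move 6 (1->2):
Peg 0: [3, 2, 1]
Peg 1: []
Peg 2: [4]

After move 7 (2->1):
Peg 0: [3, 2, 1]
Peg 1: [4]
Peg 2: []

After move 8 (0->2):
Peg 0: [3, 2]
Peg 1: [4]
Peg 2: [1]

After move 9 (2->1):
Peg 0: [3, 2]
Peg 1: [4, 1]
Peg 2: []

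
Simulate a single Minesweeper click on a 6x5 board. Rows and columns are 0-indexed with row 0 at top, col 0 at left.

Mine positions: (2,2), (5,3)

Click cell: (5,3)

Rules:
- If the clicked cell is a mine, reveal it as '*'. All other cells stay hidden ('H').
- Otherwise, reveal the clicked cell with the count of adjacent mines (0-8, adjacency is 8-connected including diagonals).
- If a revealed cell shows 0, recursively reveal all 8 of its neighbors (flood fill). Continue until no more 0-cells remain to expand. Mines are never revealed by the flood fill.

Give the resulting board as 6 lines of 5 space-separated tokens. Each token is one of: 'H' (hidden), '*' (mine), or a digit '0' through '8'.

H H H H H
H H H H H
H H H H H
H H H H H
H H H H H
H H H * H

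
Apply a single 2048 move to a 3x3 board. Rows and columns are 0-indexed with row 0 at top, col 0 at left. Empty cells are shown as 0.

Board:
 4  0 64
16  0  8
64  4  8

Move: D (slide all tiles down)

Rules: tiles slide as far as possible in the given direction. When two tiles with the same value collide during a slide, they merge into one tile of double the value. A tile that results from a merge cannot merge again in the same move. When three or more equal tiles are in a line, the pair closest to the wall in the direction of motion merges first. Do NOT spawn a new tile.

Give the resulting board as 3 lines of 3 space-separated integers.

Answer:  4  0  0
16  0 64
64  4 16

Derivation:
Slide down:
col 0: [4, 16, 64] -> [4, 16, 64]
col 1: [0, 0, 4] -> [0, 0, 4]
col 2: [64, 8, 8] -> [0, 64, 16]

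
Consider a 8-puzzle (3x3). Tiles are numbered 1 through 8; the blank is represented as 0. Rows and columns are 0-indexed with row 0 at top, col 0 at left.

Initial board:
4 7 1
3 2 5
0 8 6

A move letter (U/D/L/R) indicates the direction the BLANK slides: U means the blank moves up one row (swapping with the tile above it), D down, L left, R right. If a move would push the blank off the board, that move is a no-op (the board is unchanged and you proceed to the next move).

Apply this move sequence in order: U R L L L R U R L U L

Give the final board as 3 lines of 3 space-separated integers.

After move 1 (U):
4 7 1
0 2 5
3 8 6

After move 2 (R):
4 7 1
2 0 5
3 8 6

After move 3 (L):
4 7 1
0 2 5
3 8 6

After move 4 (L):
4 7 1
0 2 5
3 8 6

After move 5 (L):
4 7 1
0 2 5
3 8 6

After move 6 (R):
4 7 1
2 0 5
3 8 6

After move 7 (U):
4 0 1
2 7 5
3 8 6

After move 8 (R):
4 1 0
2 7 5
3 8 6

After move 9 (L):
4 0 1
2 7 5
3 8 6

After move 10 (U):
4 0 1
2 7 5
3 8 6

After move 11 (L):
0 4 1
2 7 5
3 8 6

Answer: 0 4 1
2 7 5
3 8 6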